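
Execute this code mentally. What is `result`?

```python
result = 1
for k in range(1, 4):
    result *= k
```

Let's trace through this code step by step.

Initialize: result = 1
Entering loop: for k in range(1, 4):

After execution: result = 6
6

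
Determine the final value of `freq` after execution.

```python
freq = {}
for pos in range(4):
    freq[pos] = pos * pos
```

Let's trace through this code step by step.

Initialize: freq = {}
Entering loop: for pos in range(4):

After execution: freq = {0: 0, 1: 1, 2: 4, 3: 9}
{0: 0, 1: 1, 2: 4, 3: 9}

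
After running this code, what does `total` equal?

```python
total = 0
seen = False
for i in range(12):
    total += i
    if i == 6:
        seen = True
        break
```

Let's trace through this code step by step.

Initialize: total = 0
Initialize: seen = False
Entering loop: for i in range(12):

After execution: total = 21
21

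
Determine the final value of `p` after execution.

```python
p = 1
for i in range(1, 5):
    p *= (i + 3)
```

Let's trace through this code step by step.

Initialize: p = 1
Entering loop: for i in range(1, 5):

After execution: p = 840
840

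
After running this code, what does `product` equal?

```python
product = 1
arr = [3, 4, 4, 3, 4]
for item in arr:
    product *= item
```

Let's trace through this code step by step.

Initialize: product = 1
Initialize: arr = [3, 4, 4, 3, 4]
Entering loop: for item in arr:

After execution: product = 576
576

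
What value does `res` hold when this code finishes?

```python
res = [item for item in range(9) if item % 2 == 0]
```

Let's trace through this code step by step.

Initialize: res = [item for item in range(9) if item % 2 == 0]

After execution: res = [0, 2, 4, 6, 8]
[0, 2, 4, 6, 8]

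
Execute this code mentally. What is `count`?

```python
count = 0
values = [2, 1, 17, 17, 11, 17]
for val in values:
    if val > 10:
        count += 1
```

Let's trace through this code step by step.

Initialize: count = 0
Initialize: values = [2, 1, 17, 17, 11, 17]
Entering loop: for val in values:

After execution: count = 4
4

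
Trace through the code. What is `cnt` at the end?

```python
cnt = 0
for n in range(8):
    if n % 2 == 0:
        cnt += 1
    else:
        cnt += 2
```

Let's trace through this code step by step.

Initialize: cnt = 0
Entering loop: for n in range(8):

After execution: cnt = 12
12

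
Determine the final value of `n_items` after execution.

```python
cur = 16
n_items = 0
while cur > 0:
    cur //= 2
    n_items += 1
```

Let's trace through this code step by step.

Initialize: cur = 16
Initialize: n_items = 0
Entering loop: while cur > 0:

After execution: n_items = 5
5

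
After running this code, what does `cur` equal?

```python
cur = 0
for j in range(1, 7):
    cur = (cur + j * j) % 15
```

Let's trace through this code step by step.

Initialize: cur = 0
Entering loop: for j in range(1, 7):

After execution: cur = 1
1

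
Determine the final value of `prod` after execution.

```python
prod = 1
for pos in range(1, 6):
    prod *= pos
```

Let's trace through this code step by step.

Initialize: prod = 1
Entering loop: for pos in range(1, 6):

After execution: prod = 120
120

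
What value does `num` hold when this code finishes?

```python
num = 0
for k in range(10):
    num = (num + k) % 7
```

Let's trace through this code step by step.

Initialize: num = 0
Entering loop: for k in range(10):

After execution: num = 3
3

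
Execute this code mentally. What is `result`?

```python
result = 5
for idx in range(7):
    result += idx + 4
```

Let's trace through this code step by step.

Initialize: result = 5
Entering loop: for idx in range(7):

After execution: result = 54
54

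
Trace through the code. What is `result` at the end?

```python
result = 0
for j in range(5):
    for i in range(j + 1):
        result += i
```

Let's trace through this code step by step.

Initialize: result = 0
Entering loop: for j in range(5):

After execution: result = 20
20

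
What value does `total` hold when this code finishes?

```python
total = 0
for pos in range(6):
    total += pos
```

Let's trace through this code step by step.

Initialize: total = 0
Entering loop: for pos in range(6):

After execution: total = 15
15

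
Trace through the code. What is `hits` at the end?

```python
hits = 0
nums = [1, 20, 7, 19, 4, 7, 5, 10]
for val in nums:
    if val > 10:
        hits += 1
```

Let's trace through this code step by step.

Initialize: hits = 0
Initialize: nums = [1, 20, 7, 19, 4, 7, 5, 10]
Entering loop: for val in nums:

After execution: hits = 2
2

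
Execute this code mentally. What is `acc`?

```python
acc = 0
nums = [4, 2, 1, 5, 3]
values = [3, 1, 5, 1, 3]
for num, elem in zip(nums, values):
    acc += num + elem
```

Let's trace through this code step by step.

Initialize: acc = 0
Initialize: nums = [4, 2, 1, 5, 3]
Initialize: values = [3, 1, 5, 1, 3]
Entering loop: for num, elem in zip(nums, values):

After execution: acc = 28
28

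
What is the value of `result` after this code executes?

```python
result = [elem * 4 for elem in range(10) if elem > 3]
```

Let's trace through this code step by step.

Initialize: result = [elem * 4 for elem in range(10) if elem > 3]

After execution: result = [16, 20, 24, 28, 32, 36]
[16, 20, 24, 28, 32, 36]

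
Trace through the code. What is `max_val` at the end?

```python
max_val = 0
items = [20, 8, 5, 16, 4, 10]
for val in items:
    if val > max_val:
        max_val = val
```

Let's trace through this code step by step.

Initialize: max_val = 0
Initialize: items = [20, 8, 5, 16, 4, 10]
Entering loop: for val in items:

After execution: max_val = 20
20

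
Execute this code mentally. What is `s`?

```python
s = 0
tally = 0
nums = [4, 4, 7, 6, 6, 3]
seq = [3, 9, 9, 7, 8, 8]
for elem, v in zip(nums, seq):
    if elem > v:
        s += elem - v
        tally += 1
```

Let's trace through this code step by step.

Initialize: s = 0
Initialize: tally = 0
Initialize: nums = [4, 4, 7, 6, 6, 3]
Initialize: seq = [3, 9, 9, 7, 8, 8]
Entering loop: for elem, v in zip(nums, seq):

After execution: s = 1
1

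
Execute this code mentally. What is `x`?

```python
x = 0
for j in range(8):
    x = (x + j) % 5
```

Let's trace through this code step by step.

Initialize: x = 0
Entering loop: for j in range(8):

After execution: x = 3
3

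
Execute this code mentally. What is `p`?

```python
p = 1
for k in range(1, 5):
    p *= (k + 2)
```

Let's trace through this code step by step.

Initialize: p = 1
Entering loop: for k in range(1, 5):

After execution: p = 360
360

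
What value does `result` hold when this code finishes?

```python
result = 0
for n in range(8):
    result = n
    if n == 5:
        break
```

Let's trace through this code step by step.

Initialize: result = 0
Entering loop: for n in range(8):

After execution: result = 5
5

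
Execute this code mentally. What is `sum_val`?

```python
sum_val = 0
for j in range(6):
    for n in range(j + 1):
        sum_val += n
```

Let's trace through this code step by step.

Initialize: sum_val = 0
Entering loop: for j in range(6):

After execution: sum_val = 35
35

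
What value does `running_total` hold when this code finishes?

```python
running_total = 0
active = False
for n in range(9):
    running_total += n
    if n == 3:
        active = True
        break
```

Let's trace through this code step by step.

Initialize: running_total = 0
Initialize: active = False
Entering loop: for n in range(9):

After execution: running_total = 6
6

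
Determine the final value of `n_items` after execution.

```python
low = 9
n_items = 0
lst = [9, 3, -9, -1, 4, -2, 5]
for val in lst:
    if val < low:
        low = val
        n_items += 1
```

Let's trace through this code step by step.

Initialize: low = 9
Initialize: n_items = 0
Initialize: lst = [9, 3, -9, -1, 4, -2, 5]
Entering loop: for val in lst:

After execution: n_items = 2
2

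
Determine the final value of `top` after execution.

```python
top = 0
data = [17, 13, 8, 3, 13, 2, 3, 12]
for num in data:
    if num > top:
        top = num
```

Let's trace through this code step by step.

Initialize: top = 0
Initialize: data = [17, 13, 8, 3, 13, 2, 3, 12]
Entering loop: for num in data:

After execution: top = 17
17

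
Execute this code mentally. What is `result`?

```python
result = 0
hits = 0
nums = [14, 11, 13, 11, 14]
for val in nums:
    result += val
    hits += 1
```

Let's trace through this code step by step.

Initialize: result = 0
Initialize: hits = 0
Initialize: nums = [14, 11, 13, 11, 14]
Entering loop: for val in nums:

After execution: result = 63
63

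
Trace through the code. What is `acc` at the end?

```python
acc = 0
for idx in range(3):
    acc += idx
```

Let's trace through this code step by step.

Initialize: acc = 0
Entering loop: for idx in range(3):

After execution: acc = 3
3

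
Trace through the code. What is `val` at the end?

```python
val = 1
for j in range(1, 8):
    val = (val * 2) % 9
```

Let's trace through this code step by step.

Initialize: val = 1
Entering loop: for j in range(1, 8):

After execution: val = 2
2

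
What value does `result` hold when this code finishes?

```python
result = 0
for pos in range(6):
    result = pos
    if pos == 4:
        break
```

Let's trace through this code step by step.

Initialize: result = 0
Entering loop: for pos in range(6):

After execution: result = 4
4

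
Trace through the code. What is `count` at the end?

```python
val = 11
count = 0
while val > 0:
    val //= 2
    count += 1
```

Let's trace through this code step by step.

Initialize: val = 11
Initialize: count = 0
Entering loop: while val > 0:

After execution: count = 4
4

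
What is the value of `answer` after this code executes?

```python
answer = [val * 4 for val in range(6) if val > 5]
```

Let's trace through this code step by step.

Initialize: answer = [val * 4 for val in range(6) if val > 5]

After execution: answer = []
[]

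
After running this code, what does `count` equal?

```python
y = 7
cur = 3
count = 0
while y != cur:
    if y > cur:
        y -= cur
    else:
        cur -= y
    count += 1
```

Let's trace through this code step by step.

Initialize: y = 7
Initialize: cur = 3
Initialize: count = 0
Entering loop: while y != cur:

After execution: count = 4
4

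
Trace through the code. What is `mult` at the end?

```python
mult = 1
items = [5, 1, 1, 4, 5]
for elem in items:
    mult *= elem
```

Let's trace through this code step by step.

Initialize: mult = 1
Initialize: items = [5, 1, 1, 4, 5]
Entering loop: for elem in items:

After execution: mult = 100
100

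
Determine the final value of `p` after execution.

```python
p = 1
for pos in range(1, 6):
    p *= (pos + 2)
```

Let's trace through this code step by step.

Initialize: p = 1
Entering loop: for pos in range(1, 6):

After execution: p = 2520
2520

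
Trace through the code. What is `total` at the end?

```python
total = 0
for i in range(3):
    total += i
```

Let's trace through this code step by step.

Initialize: total = 0
Entering loop: for i in range(3):

After execution: total = 3
3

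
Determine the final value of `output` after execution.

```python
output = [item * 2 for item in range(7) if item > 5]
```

Let's trace through this code step by step.

Initialize: output = [item * 2 for item in range(7) if item > 5]

After execution: output = [12]
[12]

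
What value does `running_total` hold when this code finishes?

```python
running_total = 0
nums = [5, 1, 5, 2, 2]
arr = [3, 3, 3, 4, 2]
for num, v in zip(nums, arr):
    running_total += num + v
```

Let's trace through this code step by step.

Initialize: running_total = 0
Initialize: nums = [5, 1, 5, 2, 2]
Initialize: arr = [3, 3, 3, 4, 2]
Entering loop: for num, v in zip(nums, arr):

After execution: running_total = 30
30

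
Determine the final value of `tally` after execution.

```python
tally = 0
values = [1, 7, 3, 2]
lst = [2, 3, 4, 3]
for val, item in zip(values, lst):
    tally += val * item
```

Let's trace through this code step by step.

Initialize: tally = 0
Initialize: values = [1, 7, 3, 2]
Initialize: lst = [2, 3, 4, 3]
Entering loop: for val, item in zip(values, lst):

After execution: tally = 41
41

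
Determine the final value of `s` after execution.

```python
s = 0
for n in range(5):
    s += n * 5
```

Let's trace through this code step by step.

Initialize: s = 0
Entering loop: for n in range(5):

After execution: s = 50
50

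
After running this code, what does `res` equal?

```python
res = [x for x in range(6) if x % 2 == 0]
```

Let's trace through this code step by step.

Initialize: res = [x for x in range(6) if x % 2 == 0]

After execution: res = [0, 2, 4]
[0, 2, 4]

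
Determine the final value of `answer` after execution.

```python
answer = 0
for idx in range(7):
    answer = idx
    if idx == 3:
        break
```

Let's trace through this code step by step.

Initialize: answer = 0
Entering loop: for idx in range(7):

After execution: answer = 3
3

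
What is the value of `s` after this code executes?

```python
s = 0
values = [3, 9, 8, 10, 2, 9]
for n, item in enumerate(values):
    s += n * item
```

Let's trace through this code step by step.

Initialize: s = 0
Initialize: values = [3, 9, 8, 10, 2, 9]
Entering loop: for n, item in enumerate(values):

After execution: s = 108
108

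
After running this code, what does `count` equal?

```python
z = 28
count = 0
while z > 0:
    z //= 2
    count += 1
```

Let's trace through this code step by step.

Initialize: z = 28
Initialize: count = 0
Entering loop: while z > 0:

After execution: count = 5
5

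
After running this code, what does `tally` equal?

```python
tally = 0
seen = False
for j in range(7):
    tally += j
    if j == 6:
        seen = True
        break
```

Let's trace through this code step by step.

Initialize: tally = 0
Initialize: seen = False
Entering loop: for j in range(7):

After execution: tally = 21
21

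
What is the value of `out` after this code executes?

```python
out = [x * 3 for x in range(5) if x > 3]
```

Let's trace through this code step by step.

Initialize: out = [x * 3 for x in range(5) if x > 3]

After execution: out = [12]
[12]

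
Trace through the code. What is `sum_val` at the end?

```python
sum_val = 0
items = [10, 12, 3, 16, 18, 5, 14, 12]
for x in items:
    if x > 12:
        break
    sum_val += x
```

Let's trace through this code step by step.

Initialize: sum_val = 0
Initialize: items = [10, 12, 3, 16, 18, 5, 14, 12]
Entering loop: for x in items:

After execution: sum_val = 25
25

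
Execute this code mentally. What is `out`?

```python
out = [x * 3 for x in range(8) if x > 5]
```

Let's trace through this code step by step.

Initialize: out = [x * 3 for x in range(8) if x > 5]

After execution: out = [18, 21]
[18, 21]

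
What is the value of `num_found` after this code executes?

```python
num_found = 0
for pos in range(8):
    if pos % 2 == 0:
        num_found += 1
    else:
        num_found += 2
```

Let's trace through this code step by step.

Initialize: num_found = 0
Entering loop: for pos in range(8):

After execution: num_found = 12
12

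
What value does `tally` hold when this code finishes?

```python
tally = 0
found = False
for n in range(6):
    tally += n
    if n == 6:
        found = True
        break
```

Let's trace through this code step by step.

Initialize: tally = 0
Initialize: found = False
Entering loop: for n in range(6):

After execution: tally = 15
15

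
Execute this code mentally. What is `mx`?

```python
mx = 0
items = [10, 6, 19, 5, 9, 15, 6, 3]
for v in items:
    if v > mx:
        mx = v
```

Let's trace through this code step by step.

Initialize: mx = 0
Initialize: items = [10, 6, 19, 5, 9, 15, 6, 3]
Entering loop: for v in items:

After execution: mx = 19
19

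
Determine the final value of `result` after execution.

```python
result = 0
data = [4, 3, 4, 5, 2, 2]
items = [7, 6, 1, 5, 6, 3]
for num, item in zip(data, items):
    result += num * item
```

Let's trace through this code step by step.

Initialize: result = 0
Initialize: data = [4, 3, 4, 5, 2, 2]
Initialize: items = [7, 6, 1, 5, 6, 3]
Entering loop: for num, item in zip(data, items):

After execution: result = 93
93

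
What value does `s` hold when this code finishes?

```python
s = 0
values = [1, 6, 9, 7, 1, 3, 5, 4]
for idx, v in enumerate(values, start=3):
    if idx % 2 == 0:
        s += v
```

Let's trace through this code step by step.

Initialize: s = 0
Initialize: values = [1, 6, 9, 7, 1, 3, 5, 4]
Entering loop: for idx, v in enumerate(values, start=3):

After execution: s = 20
20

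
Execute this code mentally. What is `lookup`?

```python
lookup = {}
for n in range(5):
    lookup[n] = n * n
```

Let's trace through this code step by step.

Initialize: lookup = {}
Entering loop: for n in range(5):

After execution: lookup = {0: 0, 1: 1, 2: 4, 3: 9, 4: 16}
{0: 0, 1: 1, 2: 4, 3: 9, 4: 16}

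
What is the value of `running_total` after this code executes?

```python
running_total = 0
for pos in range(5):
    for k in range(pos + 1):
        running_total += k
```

Let's trace through this code step by step.

Initialize: running_total = 0
Entering loop: for pos in range(5):

After execution: running_total = 20
20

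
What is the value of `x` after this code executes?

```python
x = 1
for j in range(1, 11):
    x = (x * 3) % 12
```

Let's trace through this code step by step.

Initialize: x = 1
Entering loop: for j in range(1, 11):

After execution: x = 9
9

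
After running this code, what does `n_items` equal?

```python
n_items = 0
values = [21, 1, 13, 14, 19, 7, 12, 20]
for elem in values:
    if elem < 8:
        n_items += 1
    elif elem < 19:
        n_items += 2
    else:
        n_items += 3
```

Let's trace through this code step by step.

Initialize: n_items = 0
Initialize: values = [21, 1, 13, 14, 19, 7, 12, 20]
Entering loop: for elem in values:

After execution: n_items = 17
17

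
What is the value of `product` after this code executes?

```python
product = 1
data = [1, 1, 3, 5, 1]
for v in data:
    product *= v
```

Let's trace through this code step by step.

Initialize: product = 1
Initialize: data = [1, 1, 3, 5, 1]
Entering loop: for v in data:

After execution: product = 15
15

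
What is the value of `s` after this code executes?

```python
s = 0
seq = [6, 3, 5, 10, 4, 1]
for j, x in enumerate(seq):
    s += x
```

Let's trace through this code step by step.

Initialize: s = 0
Initialize: seq = [6, 3, 5, 10, 4, 1]
Entering loop: for j, x in enumerate(seq):

After execution: s = 29
29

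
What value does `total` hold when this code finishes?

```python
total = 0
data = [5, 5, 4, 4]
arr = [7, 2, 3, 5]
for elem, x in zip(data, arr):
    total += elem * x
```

Let's trace through this code step by step.

Initialize: total = 0
Initialize: data = [5, 5, 4, 4]
Initialize: arr = [7, 2, 3, 5]
Entering loop: for elem, x in zip(data, arr):

After execution: total = 77
77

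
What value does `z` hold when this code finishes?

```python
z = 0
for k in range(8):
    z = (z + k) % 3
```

Let's trace through this code step by step.

Initialize: z = 0
Entering loop: for k in range(8):

After execution: z = 1
1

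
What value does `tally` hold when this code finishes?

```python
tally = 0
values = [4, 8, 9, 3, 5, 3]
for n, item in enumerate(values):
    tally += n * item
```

Let's trace through this code step by step.

Initialize: tally = 0
Initialize: values = [4, 8, 9, 3, 5, 3]
Entering loop: for n, item in enumerate(values):

After execution: tally = 70
70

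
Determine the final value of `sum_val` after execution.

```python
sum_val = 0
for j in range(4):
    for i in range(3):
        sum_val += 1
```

Let's trace through this code step by step.

Initialize: sum_val = 0
Entering loop: for j in range(4):

After execution: sum_val = 12
12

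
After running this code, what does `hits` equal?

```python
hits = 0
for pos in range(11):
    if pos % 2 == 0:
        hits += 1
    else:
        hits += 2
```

Let's trace through this code step by step.

Initialize: hits = 0
Entering loop: for pos in range(11):

After execution: hits = 16
16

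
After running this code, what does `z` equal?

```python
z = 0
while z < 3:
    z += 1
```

Let's trace through this code step by step.

Initialize: z = 0
Entering loop: while z < 3:

After execution: z = 3
3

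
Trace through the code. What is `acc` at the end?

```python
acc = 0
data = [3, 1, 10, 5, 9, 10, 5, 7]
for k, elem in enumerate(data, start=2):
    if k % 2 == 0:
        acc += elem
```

Let's trace through this code step by step.

Initialize: acc = 0
Initialize: data = [3, 1, 10, 5, 9, 10, 5, 7]
Entering loop: for k, elem in enumerate(data, start=2):

After execution: acc = 27
27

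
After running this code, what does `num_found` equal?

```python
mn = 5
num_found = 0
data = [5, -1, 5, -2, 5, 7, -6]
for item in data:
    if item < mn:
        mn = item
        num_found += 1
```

Let's trace through this code step by step.

Initialize: mn = 5
Initialize: num_found = 0
Initialize: data = [5, -1, 5, -2, 5, 7, -6]
Entering loop: for item in data:

After execution: num_found = 3
3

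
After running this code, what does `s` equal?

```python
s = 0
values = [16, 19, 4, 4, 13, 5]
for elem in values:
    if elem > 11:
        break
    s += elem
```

Let's trace through this code step by step.

Initialize: s = 0
Initialize: values = [16, 19, 4, 4, 13, 5]
Entering loop: for elem in values:

After execution: s = 0
0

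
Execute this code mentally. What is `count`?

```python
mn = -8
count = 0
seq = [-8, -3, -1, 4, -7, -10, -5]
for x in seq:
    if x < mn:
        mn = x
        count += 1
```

Let's trace through this code step by step.

Initialize: mn = -8
Initialize: count = 0
Initialize: seq = [-8, -3, -1, 4, -7, -10, -5]
Entering loop: for x in seq:

After execution: count = 1
1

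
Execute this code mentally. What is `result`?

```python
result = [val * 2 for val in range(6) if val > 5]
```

Let's trace through this code step by step.

Initialize: result = [val * 2 for val in range(6) if val > 5]

After execution: result = []
[]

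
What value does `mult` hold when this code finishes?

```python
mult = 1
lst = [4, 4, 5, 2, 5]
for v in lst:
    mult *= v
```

Let's trace through this code step by step.

Initialize: mult = 1
Initialize: lst = [4, 4, 5, 2, 5]
Entering loop: for v in lst:

After execution: mult = 800
800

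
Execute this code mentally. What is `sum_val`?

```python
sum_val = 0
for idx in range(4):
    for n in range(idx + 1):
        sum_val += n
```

Let's trace through this code step by step.

Initialize: sum_val = 0
Entering loop: for idx in range(4):

After execution: sum_val = 10
10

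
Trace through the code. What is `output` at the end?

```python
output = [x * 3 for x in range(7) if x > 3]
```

Let's trace through this code step by step.

Initialize: output = [x * 3 for x in range(7) if x > 3]

After execution: output = [12, 15, 18]
[12, 15, 18]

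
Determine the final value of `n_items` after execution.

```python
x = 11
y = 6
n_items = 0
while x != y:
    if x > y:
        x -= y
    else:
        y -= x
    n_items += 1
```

Let's trace through this code step by step.

Initialize: x = 11
Initialize: y = 6
Initialize: n_items = 0
Entering loop: while x != y:

After execution: n_items = 6
6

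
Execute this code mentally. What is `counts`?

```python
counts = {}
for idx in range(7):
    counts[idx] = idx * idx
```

Let's trace through this code step by step.

Initialize: counts = {}
Entering loop: for idx in range(7):

After execution: counts = {0: 0, 1: 1, 2: 4, 3: 9, 4: 16, 5: 25, 6: 36}
{0: 0, 1: 1, 2: 4, 3: 9, 4: 16, 5: 25, 6: 36}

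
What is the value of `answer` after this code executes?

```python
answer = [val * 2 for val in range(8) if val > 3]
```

Let's trace through this code step by step.

Initialize: answer = [val * 2 for val in range(8) if val > 3]

After execution: answer = [8, 10, 12, 14]
[8, 10, 12, 14]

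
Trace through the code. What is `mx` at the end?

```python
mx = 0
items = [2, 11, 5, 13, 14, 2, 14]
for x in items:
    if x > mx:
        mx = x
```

Let's trace through this code step by step.

Initialize: mx = 0
Initialize: items = [2, 11, 5, 13, 14, 2, 14]
Entering loop: for x in items:

After execution: mx = 14
14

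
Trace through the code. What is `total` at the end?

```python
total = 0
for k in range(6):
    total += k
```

Let's trace through this code step by step.

Initialize: total = 0
Entering loop: for k in range(6):

After execution: total = 15
15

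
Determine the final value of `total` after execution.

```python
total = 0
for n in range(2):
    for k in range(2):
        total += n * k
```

Let's trace through this code step by step.

Initialize: total = 0
Entering loop: for n in range(2):

After execution: total = 1
1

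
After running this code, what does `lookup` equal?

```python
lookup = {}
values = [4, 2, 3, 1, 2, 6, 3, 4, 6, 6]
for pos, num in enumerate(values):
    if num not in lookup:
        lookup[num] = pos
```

Let's trace through this code step by step.

Initialize: lookup = {}
Initialize: values = [4, 2, 3, 1, 2, 6, 3, 4, 6, 6]
Entering loop: for pos, num in enumerate(values):

After execution: lookup = {4: 0, 2: 1, 3: 2, 1: 3, 6: 5}
{4: 0, 2: 1, 3: 2, 1: 3, 6: 5}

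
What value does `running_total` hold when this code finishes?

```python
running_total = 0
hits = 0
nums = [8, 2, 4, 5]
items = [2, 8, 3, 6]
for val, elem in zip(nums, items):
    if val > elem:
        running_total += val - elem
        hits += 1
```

Let's trace through this code step by step.

Initialize: running_total = 0
Initialize: hits = 0
Initialize: nums = [8, 2, 4, 5]
Initialize: items = [2, 8, 3, 6]
Entering loop: for val, elem in zip(nums, items):

After execution: running_total = 7
7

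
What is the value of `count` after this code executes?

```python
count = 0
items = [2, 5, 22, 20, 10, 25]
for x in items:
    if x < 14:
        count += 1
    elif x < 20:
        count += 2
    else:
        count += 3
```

Let's trace through this code step by step.

Initialize: count = 0
Initialize: items = [2, 5, 22, 20, 10, 25]
Entering loop: for x in items:

After execution: count = 12
12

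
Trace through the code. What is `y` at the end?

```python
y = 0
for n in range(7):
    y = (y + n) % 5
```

Let's trace through this code step by step.

Initialize: y = 0
Entering loop: for n in range(7):

After execution: y = 1
1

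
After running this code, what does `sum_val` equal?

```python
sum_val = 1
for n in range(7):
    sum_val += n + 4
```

Let's trace through this code step by step.

Initialize: sum_val = 1
Entering loop: for n in range(7):

After execution: sum_val = 50
50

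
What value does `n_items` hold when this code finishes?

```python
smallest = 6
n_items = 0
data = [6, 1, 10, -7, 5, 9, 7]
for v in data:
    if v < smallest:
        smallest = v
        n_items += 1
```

Let's trace through this code step by step.

Initialize: smallest = 6
Initialize: n_items = 0
Initialize: data = [6, 1, 10, -7, 5, 9, 7]
Entering loop: for v in data:

After execution: n_items = 2
2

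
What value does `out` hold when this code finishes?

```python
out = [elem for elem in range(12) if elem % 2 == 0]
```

Let's trace through this code step by step.

Initialize: out = [elem for elem in range(12) if elem % 2 == 0]

After execution: out = [0, 2, 4, 6, 8, 10]
[0, 2, 4, 6, 8, 10]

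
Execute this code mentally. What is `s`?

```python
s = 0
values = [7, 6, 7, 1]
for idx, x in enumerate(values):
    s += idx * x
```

Let's trace through this code step by step.

Initialize: s = 0
Initialize: values = [7, 6, 7, 1]
Entering loop: for idx, x in enumerate(values):

After execution: s = 23
23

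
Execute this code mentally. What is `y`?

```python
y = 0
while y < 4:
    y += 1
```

Let's trace through this code step by step.

Initialize: y = 0
Entering loop: while y < 4:

After execution: y = 4
4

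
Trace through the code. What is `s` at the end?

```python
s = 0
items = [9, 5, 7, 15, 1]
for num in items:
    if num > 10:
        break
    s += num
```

Let's trace through this code step by step.

Initialize: s = 0
Initialize: items = [9, 5, 7, 15, 1]
Entering loop: for num in items:

After execution: s = 21
21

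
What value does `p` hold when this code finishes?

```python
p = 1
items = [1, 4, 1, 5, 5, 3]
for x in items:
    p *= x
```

Let's trace through this code step by step.

Initialize: p = 1
Initialize: items = [1, 4, 1, 5, 5, 3]
Entering loop: for x in items:

After execution: p = 300
300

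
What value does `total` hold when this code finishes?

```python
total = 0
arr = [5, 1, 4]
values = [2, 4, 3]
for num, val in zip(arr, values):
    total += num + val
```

Let's trace through this code step by step.

Initialize: total = 0
Initialize: arr = [5, 1, 4]
Initialize: values = [2, 4, 3]
Entering loop: for num, val in zip(arr, values):

After execution: total = 19
19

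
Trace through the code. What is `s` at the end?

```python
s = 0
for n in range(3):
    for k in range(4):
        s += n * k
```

Let's trace through this code step by step.

Initialize: s = 0
Entering loop: for n in range(3):

After execution: s = 18
18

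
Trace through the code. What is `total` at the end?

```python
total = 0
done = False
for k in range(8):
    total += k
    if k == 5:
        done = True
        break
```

Let's trace through this code step by step.

Initialize: total = 0
Initialize: done = False
Entering loop: for k in range(8):

After execution: total = 15
15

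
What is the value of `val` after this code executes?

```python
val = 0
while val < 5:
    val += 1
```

Let's trace through this code step by step.

Initialize: val = 0
Entering loop: while val < 5:

After execution: val = 5
5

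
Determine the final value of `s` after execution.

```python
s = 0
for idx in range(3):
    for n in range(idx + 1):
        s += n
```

Let's trace through this code step by step.

Initialize: s = 0
Entering loop: for idx in range(3):

After execution: s = 4
4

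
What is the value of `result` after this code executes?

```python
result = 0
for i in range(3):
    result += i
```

Let's trace through this code step by step.

Initialize: result = 0
Entering loop: for i in range(3):

After execution: result = 3
3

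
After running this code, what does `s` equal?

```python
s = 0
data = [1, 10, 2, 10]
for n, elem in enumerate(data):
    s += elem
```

Let's trace through this code step by step.

Initialize: s = 0
Initialize: data = [1, 10, 2, 10]
Entering loop: for n, elem in enumerate(data):

After execution: s = 23
23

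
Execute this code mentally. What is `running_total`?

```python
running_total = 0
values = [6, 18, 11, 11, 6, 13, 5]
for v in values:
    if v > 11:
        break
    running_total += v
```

Let's trace through this code step by step.

Initialize: running_total = 0
Initialize: values = [6, 18, 11, 11, 6, 13, 5]
Entering loop: for v in values:

After execution: running_total = 6
6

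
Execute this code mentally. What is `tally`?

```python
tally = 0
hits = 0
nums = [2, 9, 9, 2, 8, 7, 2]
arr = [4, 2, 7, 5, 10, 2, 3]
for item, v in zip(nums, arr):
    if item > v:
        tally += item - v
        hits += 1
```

Let's trace through this code step by step.

Initialize: tally = 0
Initialize: hits = 0
Initialize: nums = [2, 9, 9, 2, 8, 7, 2]
Initialize: arr = [4, 2, 7, 5, 10, 2, 3]
Entering loop: for item, v in zip(nums, arr):

After execution: tally = 14
14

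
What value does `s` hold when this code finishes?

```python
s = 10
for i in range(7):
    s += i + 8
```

Let's trace through this code step by step.

Initialize: s = 10
Entering loop: for i in range(7):

After execution: s = 87
87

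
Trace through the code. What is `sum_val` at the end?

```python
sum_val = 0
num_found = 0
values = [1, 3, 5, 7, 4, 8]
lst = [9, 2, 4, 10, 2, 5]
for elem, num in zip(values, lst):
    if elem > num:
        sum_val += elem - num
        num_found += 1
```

Let's trace through this code step by step.

Initialize: sum_val = 0
Initialize: num_found = 0
Initialize: values = [1, 3, 5, 7, 4, 8]
Initialize: lst = [9, 2, 4, 10, 2, 5]
Entering loop: for elem, num in zip(values, lst):

After execution: sum_val = 7
7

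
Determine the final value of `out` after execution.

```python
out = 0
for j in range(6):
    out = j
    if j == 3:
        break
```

Let's trace through this code step by step.

Initialize: out = 0
Entering loop: for j in range(6):

After execution: out = 3
3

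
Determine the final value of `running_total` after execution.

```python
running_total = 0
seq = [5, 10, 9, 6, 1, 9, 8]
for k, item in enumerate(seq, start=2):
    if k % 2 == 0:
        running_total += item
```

Let's trace through this code step by step.

Initialize: running_total = 0
Initialize: seq = [5, 10, 9, 6, 1, 9, 8]
Entering loop: for k, item in enumerate(seq, start=2):

After execution: running_total = 23
23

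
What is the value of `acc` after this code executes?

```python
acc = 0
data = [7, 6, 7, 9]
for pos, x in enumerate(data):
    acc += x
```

Let's trace through this code step by step.

Initialize: acc = 0
Initialize: data = [7, 6, 7, 9]
Entering loop: for pos, x in enumerate(data):

After execution: acc = 29
29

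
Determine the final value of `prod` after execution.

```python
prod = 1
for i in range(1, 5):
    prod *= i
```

Let's trace through this code step by step.

Initialize: prod = 1
Entering loop: for i in range(1, 5):

After execution: prod = 24
24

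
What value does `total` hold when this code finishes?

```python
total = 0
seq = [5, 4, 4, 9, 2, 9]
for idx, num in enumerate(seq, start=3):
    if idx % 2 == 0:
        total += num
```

Let's trace through this code step by step.

Initialize: total = 0
Initialize: seq = [5, 4, 4, 9, 2, 9]
Entering loop: for idx, num in enumerate(seq, start=3):

After execution: total = 22
22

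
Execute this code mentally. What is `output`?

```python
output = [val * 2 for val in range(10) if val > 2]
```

Let's trace through this code step by step.

Initialize: output = [val * 2 for val in range(10) if val > 2]

After execution: output = [6, 8, 10, 12, 14, 16, 18]
[6, 8, 10, 12, 14, 16, 18]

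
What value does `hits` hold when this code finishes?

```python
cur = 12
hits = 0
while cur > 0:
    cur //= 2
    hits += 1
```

Let's trace through this code step by step.

Initialize: cur = 12
Initialize: hits = 0
Entering loop: while cur > 0:

After execution: hits = 4
4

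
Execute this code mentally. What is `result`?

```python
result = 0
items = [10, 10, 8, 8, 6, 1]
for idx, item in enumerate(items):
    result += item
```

Let's trace through this code step by step.

Initialize: result = 0
Initialize: items = [10, 10, 8, 8, 6, 1]
Entering loop: for idx, item in enumerate(items):

After execution: result = 43
43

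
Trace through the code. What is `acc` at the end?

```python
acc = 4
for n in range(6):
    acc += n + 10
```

Let's trace through this code step by step.

Initialize: acc = 4
Entering loop: for n in range(6):

After execution: acc = 79
79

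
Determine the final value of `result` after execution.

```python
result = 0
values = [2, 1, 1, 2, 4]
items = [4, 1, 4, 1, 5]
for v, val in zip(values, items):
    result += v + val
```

Let's trace through this code step by step.

Initialize: result = 0
Initialize: values = [2, 1, 1, 2, 4]
Initialize: items = [4, 1, 4, 1, 5]
Entering loop: for v, val in zip(values, items):

After execution: result = 25
25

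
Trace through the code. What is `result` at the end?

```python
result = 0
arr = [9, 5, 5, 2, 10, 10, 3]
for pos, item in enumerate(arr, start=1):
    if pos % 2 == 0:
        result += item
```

Let's trace through this code step by step.

Initialize: result = 0
Initialize: arr = [9, 5, 5, 2, 10, 10, 3]
Entering loop: for pos, item in enumerate(arr, start=1):

After execution: result = 17
17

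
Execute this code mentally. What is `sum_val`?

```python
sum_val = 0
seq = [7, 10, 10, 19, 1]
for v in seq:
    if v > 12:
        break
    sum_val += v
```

Let's trace through this code step by step.

Initialize: sum_val = 0
Initialize: seq = [7, 10, 10, 19, 1]
Entering loop: for v in seq:

After execution: sum_val = 27
27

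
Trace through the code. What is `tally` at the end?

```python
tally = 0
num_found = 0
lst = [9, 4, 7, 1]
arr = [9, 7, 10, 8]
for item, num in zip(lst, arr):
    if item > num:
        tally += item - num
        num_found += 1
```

Let's trace through this code step by step.

Initialize: tally = 0
Initialize: num_found = 0
Initialize: lst = [9, 4, 7, 1]
Initialize: arr = [9, 7, 10, 8]
Entering loop: for item, num in zip(lst, arr):

After execution: tally = 0
0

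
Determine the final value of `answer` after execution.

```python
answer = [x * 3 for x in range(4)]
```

Let's trace through this code step by step.

Initialize: answer = [x * 3 for x in range(4)]

After execution: answer = [0, 3, 6, 9]
[0, 3, 6, 9]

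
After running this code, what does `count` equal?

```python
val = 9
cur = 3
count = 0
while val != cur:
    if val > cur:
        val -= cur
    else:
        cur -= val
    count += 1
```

Let's trace through this code step by step.

Initialize: val = 9
Initialize: cur = 3
Initialize: count = 0
Entering loop: while val != cur:

After execution: count = 2
2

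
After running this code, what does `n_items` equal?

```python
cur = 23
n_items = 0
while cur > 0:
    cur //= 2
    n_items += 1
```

Let's trace through this code step by step.

Initialize: cur = 23
Initialize: n_items = 0
Entering loop: while cur > 0:

After execution: n_items = 5
5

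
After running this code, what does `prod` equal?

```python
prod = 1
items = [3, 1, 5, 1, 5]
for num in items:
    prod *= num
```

Let's trace through this code step by step.

Initialize: prod = 1
Initialize: items = [3, 1, 5, 1, 5]
Entering loop: for num in items:

After execution: prod = 75
75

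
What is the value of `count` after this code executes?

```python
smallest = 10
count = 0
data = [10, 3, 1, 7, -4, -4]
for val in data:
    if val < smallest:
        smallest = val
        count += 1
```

Let's trace through this code step by step.

Initialize: smallest = 10
Initialize: count = 0
Initialize: data = [10, 3, 1, 7, -4, -4]
Entering loop: for val in data:

After execution: count = 3
3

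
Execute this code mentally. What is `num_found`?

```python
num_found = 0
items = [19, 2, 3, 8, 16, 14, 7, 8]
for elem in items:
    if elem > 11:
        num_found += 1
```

Let's trace through this code step by step.

Initialize: num_found = 0
Initialize: items = [19, 2, 3, 8, 16, 14, 7, 8]
Entering loop: for elem in items:

After execution: num_found = 3
3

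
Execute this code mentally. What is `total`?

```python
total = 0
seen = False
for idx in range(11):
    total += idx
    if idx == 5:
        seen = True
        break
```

Let's trace through this code step by step.

Initialize: total = 0
Initialize: seen = False
Entering loop: for idx in range(11):

After execution: total = 15
15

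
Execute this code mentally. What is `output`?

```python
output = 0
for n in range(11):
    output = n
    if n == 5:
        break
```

Let's trace through this code step by step.

Initialize: output = 0
Entering loop: for n in range(11):

After execution: output = 5
5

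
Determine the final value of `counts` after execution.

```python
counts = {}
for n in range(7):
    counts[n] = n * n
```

Let's trace through this code step by step.

Initialize: counts = {}
Entering loop: for n in range(7):

After execution: counts = {0: 0, 1: 1, 2: 4, 3: 9, 4: 16, 5: 25, 6: 36}
{0: 0, 1: 1, 2: 4, 3: 9, 4: 16, 5: 25, 6: 36}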